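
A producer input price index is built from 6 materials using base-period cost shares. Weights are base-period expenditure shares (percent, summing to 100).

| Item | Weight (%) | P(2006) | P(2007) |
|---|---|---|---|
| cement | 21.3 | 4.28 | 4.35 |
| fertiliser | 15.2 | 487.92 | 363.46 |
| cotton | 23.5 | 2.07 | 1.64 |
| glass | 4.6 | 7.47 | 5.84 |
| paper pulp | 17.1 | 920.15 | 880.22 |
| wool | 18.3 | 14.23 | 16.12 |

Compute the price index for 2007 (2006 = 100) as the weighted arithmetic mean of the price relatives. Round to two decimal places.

cement: 21.3 × (4.35/4.28) = 21.3 × 1.016355 = 21.6484
fertiliser: 15.2 × (363.46/487.92) = 15.2 × 0.744917 = 11.3227
cotton: 23.5 × (1.64/2.07) = 23.5 × 0.792271 = 18.6184
glass: 4.6 × (5.84/7.47) = 4.6 × 0.781794 = 3.5963
paper pulp: 17.1 × (880.22/920.15) = 17.1 × 0.956605 = 16.3579
wool: 18.3 × (16.12/14.23) = 18.3 × 1.132818 = 20.7306
Index = Σ wᵢ·(p₁ᵢ/p₀ᵢ) = 21.6484 + 11.3227 + 18.6184 + 3.5963 + 16.3579 + 20.7306 = 92.2742

92.27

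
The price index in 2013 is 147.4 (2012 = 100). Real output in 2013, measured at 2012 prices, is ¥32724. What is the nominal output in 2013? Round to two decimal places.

Nominal = Real × (Index/100) = 32724 × (147.4/100)
        = 32724 × 1.474 = 48235.1760

48235.18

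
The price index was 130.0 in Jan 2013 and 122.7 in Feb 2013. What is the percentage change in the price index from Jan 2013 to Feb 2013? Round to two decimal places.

-5.62%

Change = (122.7 − 130.0) / 130.0 × 100
       = -7.3 / 130.0 × 100 = -5.6154%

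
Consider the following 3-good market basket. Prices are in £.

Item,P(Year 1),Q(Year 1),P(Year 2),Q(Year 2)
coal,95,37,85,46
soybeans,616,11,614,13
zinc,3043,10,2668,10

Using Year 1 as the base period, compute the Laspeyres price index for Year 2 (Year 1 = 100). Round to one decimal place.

Laspeyres price index uses base-period quantities as weights.
ΣP(Year 2)·Q(Year 1) = 85×37 + 614×11 + 2668×10 = 3145 + 6754 + 26680 = 36579
ΣP(Year 1)·Q(Year 1) = 95×37 + 616×11 + 3043×10 = 3515 + 6776 + 30430 = 40721
Index = 36579 / 40721 × 100 = 89.8283

89.8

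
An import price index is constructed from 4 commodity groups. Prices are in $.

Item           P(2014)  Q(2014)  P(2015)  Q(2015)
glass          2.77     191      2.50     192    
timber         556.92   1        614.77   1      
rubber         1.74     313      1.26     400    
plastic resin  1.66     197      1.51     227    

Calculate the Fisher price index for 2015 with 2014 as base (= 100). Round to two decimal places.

90.48

Laspeyres component (base-period weights):
ΣP(2015)Q(2014) = 2.50×191 + 614.77×1 + 1.26×313 + 1.51×197 = 477.5 + 614.77 + 394.38 + 297.47 = 1784.12
ΣP(2014)Q(2014) = 2.77×191 + 556.92×1 + 1.74×313 + 1.66×197 = 529.07 + 556.92 + 544.62 + 327.02 = 1957.63
L = 1784.12 / 1957.63 × 100 = 91.1367
Paasche component (current-period weights):
ΣP(2015)Q(2015) = 2.50×192 + 614.77×1 + 1.26×400 + 1.51×227 = 480 + 614.77 + 504 + 342.77 = 1941.54
ΣP(2014)Q(2015) = 2.77×192 + 556.92×1 + 1.74×400 + 1.66×227 = 531.84 + 556.92 + 696 + 376.82 = 2161.58
P = 1941.54 / 2161.58 × 100 = 89.8204
Fisher = √(L × P) = √(91.1367 × 89.8204) = 90.4762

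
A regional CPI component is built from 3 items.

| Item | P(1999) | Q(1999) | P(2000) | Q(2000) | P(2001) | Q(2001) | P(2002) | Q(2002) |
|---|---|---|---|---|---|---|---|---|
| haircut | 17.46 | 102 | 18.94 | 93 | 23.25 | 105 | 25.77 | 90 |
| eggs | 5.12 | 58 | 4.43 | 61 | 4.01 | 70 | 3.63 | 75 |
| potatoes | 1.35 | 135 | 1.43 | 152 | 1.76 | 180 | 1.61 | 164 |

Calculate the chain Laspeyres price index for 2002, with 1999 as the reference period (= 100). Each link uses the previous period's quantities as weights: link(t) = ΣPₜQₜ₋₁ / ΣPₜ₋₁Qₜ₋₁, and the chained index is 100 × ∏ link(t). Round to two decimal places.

Link 1999→2000:
ΣP(2000)Q(1999) = 18.94×102 + 4.43×58 + 1.43×135 = 1931.88 + 256.94 + 193.05 = 2381.87
ΣP(1999)Q(1999) = 17.46×102 + 5.12×58 + 1.35×135 = 1780.92 + 296.96 + 182.25 = 2260.13
link = 2381.87/2260.13 = 1.053864
Link 2000→2001:
ΣP(2001)Q(2000) = 23.25×93 + 4.01×61 + 1.76×152 = 2162.25 + 244.61 + 267.52 = 2674.38
ΣP(2000)Q(2000) = 18.94×93 + 4.43×61 + 1.43×152 = 1761.42 + 270.23 + 217.36 = 2249.01
link = 2674.38/2249.01 = 1.189137
Link 2001→2002:
ΣP(2002)Q(2001) = 25.77×105 + 3.63×70 + 1.61×180 = 2705.85 + 254.1 + 289.8 = 3249.75
ΣP(2001)Q(2001) = 23.25×105 + 4.01×70 + 1.76×180 = 2441.25 + 280.7 + 316.8 = 3038.75
link = 3249.75/3038.75 = 1.069436
Chained index = 100 × 1.053864 × 1.189137 × 1.069436 = 134.0205

134.02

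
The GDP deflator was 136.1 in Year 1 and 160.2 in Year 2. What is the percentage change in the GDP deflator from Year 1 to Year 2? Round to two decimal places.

17.71%

Change = (160.2 − 136.1) / 136.1 × 100
       = 24.1 / 136.1 × 100 = 17.7076%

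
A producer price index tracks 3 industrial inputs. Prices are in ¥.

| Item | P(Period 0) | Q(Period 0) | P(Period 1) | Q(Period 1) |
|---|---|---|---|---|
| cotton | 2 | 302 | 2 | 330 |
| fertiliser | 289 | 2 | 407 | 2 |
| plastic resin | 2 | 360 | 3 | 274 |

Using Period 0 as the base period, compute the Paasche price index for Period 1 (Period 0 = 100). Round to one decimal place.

128.6

Paasche price index uses current-period quantities as weights.
ΣP(Period 1)·Q(Period 1) = 2×330 + 407×2 + 3×274 = 660 + 814 + 822 = 2296
ΣP(Period 0)·Q(Period 1) = 2×330 + 289×2 + 2×274 = 660 + 578 + 548 = 1786
Index = 2296 / 1786 × 100 = 128.5554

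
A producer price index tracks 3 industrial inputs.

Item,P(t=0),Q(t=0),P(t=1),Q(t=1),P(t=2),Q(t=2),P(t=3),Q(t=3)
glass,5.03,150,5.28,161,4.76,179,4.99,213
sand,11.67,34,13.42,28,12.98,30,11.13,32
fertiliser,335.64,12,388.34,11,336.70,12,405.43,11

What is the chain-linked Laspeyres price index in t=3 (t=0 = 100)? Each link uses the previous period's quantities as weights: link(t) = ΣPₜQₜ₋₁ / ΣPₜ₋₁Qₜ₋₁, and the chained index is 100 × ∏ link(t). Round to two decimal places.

Link t=0→t=1:
ΣP(t=1)Q(t=0) = 5.28×150 + 13.42×34 + 388.34×12 = 792 + 456.28 + 4660.08 = 5908.36
ΣP(t=0)Q(t=0) = 5.03×150 + 11.67×34 + 335.64×12 = 754.5 + 396.78 + 4027.68 = 5178.96
link = 5908.36/5178.96 = 1.140839
Link t=1→t=2:
ΣP(t=2)Q(t=1) = 4.76×161 + 12.98×28 + 336.70×11 = 766.36 + 363.44 + 3703.7 = 4833.5
ΣP(t=1)Q(t=1) = 5.28×161 + 13.42×28 + 388.34×11 = 850.08 + 375.76 + 4271.74 = 5497.58
link = 4833.5/5497.58 = 0.879205
Link t=2→t=3:
ΣP(t=3)Q(t=2) = 4.99×179 + 11.13×30 + 405.43×12 = 893.21 + 333.9 + 4865.16 = 6092.27
ΣP(t=2)Q(t=2) = 4.76×179 + 12.98×30 + 336.70×12 = 852.04 + 389.4 + 4040.4 = 5281.84
link = 6092.27/5281.84 = 1.153437
Chained index = 100 × 1.140839 × 0.879205 × 1.153437 = 115.6934

115.69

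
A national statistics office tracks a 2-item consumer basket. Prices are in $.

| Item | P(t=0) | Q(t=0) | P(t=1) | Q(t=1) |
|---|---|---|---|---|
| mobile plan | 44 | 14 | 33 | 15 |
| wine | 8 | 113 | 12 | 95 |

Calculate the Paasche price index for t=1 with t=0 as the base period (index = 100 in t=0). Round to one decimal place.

115.1

Paasche price index uses current-period quantities as weights.
ΣP(t=1)·Q(t=1) = 33×15 + 12×95 = 495 + 1140 = 1635
ΣP(t=0)·Q(t=1) = 44×15 + 8×95 = 660 + 760 = 1420
Index = 1635 / 1420 × 100 = 115.1408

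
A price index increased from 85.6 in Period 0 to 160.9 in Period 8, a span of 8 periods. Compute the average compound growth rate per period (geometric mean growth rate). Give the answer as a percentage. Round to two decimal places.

8.21%

Growth factor = (160.9/85.6)^(1/8) = (1.879673)^(1/8) = 1.082082
Growth rate = 1.082082 − 1 = 0.082082 = 8.2082%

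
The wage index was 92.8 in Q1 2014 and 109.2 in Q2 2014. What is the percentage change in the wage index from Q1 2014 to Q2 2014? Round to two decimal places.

17.67%

Change = (109.2 − 92.8) / 92.8 × 100
       = 16.4 / 92.8 × 100 = 17.6724%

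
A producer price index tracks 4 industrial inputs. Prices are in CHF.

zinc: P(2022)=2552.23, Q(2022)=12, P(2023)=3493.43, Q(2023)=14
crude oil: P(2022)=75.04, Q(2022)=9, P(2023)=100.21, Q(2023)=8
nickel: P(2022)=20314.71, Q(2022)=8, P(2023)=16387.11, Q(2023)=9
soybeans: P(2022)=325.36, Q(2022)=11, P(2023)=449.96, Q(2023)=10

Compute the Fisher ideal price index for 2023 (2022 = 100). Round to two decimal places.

Laspeyres component (base-period weights):
ΣP(2023)Q(2022) = 3493.43×12 + 100.21×9 + 16387.11×8 + 449.96×11 = 41921.16 + 901.89 + 131096.88 + 4949.56 = 178869.49
ΣP(2022)Q(2022) = 2552.23×12 + 75.04×9 + 20314.71×8 + 325.36×11 = 30626.76 + 675.36 + 162517.68 + 3578.96 = 197398.76
L = 178869.49 / 197398.76 × 100 = 90.6133
Paasche component (current-period weights):
ΣP(2023)Q(2023) = 3493.43×14 + 100.21×8 + 16387.11×9 + 449.96×10 = 48908.02 + 801.68 + 147483.99 + 4499.6 = 201693.29
ΣP(2022)Q(2023) = 2552.23×14 + 75.04×8 + 20314.71×9 + 325.36×10 = 35731.22 + 600.32 + 182832.39 + 3253.6 = 222417.53
P = 201693.29 / 222417.53 × 100 = 90.6823
Fisher = √(L × P) = √(90.6133 × 90.6823) = 90.6478

90.65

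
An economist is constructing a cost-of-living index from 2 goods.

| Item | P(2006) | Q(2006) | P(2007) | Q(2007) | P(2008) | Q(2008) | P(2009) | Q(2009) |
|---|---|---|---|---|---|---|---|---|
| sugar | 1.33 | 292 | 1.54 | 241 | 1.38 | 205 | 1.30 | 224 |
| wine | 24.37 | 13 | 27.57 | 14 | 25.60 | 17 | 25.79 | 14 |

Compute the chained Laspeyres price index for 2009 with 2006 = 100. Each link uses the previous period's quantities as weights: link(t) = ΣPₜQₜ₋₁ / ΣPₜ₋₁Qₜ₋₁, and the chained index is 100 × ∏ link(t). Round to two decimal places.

Link 2006→2007:
ΣP(2007)Q(2006) = 1.54×292 + 27.57×13 = 449.68 + 358.41 = 808.09
ΣP(2006)Q(2006) = 1.33×292 + 24.37×13 = 388.36 + 316.81 = 705.17
link = 808.09/705.17 = 1.145951
Link 2007→2008:
ΣP(2008)Q(2007) = 1.38×241 + 25.60×14 = 332.58 + 358.4 = 690.98
ΣP(2007)Q(2007) = 1.54×241 + 27.57×14 = 371.14 + 385.98 = 757.12
link = 690.98/757.12 = 0.912643
Link 2008→2009:
ΣP(2009)Q(2008) = 1.30×205 + 25.79×17 = 266.5 + 438.43 = 704.93
ΣP(2008)Q(2008) = 1.38×205 + 25.60×17 = 282.9 + 435.2 = 718.1
link = 704.93/718.1 = 0.981660
Chained index = 100 × 1.145951 × 0.912643 × 0.981660 = 102.6663

102.67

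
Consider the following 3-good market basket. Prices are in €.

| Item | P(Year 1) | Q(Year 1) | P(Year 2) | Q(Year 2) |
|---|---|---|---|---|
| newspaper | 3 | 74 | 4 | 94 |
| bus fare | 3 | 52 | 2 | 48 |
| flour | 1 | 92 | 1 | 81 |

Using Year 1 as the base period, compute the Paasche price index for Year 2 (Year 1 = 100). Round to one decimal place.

109.1

Paasche price index uses current-period quantities as weights.
ΣP(Year 2)·Q(Year 2) = 4×94 + 2×48 + 1×81 = 376 + 96 + 81 = 553
ΣP(Year 1)·Q(Year 2) = 3×94 + 3×48 + 1×81 = 282 + 144 + 81 = 507
Index = 553 / 507 × 100 = 109.0730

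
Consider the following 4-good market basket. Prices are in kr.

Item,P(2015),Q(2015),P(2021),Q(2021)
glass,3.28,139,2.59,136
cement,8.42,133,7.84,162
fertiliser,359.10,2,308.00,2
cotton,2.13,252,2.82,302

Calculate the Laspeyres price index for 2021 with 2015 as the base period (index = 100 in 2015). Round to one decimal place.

96.4

Laspeyres price index uses base-period quantities as weights.
ΣP(2021)·Q(2015) = 2.59×139 + 7.84×133 + 308.00×2 + 2.82×252 = 360.01 + 1042.72 + 616 + 710.64 = 2729.37
ΣP(2015)·Q(2015) = 3.28×139 + 8.42×133 + 359.10×2 + 2.13×252 = 455.92 + 1119.86 + 718.2 + 536.76 = 2830.74
Index = 2729.37 / 2830.74 × 100 = 96.4190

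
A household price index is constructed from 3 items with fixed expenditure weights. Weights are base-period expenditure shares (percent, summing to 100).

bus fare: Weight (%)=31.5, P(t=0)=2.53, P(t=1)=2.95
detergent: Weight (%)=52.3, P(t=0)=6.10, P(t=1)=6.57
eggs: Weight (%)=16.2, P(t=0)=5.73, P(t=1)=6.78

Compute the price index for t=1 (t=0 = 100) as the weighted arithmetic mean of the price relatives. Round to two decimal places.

112.23

bus fare: 31.5 × (2.95/2.53) = 31.5 × 1.166008 = 36.7292
detergent: 52.3 × (6.57/6.10) = 52.3 × 1.077049 = 56.3297
eggs: 16.2 × (6.78/5.73) = 16.2 × 1.183246 = 19.1686
Index = Σ wᵢ·(p₁ᵢ/p₀ᵢ) = 36.7292 + 56.3297 + 19.1686 = 112.2275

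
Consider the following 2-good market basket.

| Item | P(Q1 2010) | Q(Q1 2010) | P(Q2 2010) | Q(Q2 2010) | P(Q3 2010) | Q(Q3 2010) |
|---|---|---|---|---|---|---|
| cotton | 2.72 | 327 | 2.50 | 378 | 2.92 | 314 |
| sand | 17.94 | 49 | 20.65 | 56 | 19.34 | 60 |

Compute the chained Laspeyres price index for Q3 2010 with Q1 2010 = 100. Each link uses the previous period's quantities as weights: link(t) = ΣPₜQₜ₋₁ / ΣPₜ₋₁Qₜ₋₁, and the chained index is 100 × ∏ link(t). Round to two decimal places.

Link Q1 2010→Q2 2010:
ΣP(Q2 2010)Q(Q1 2010) = 2.50×327 + 20.65×49 = 817.5 + 1011.85 = 1829.35
ΣP(Q1 2010)Q(Q1 2010) = 2.72×327 + 17.94×49 = 889.44 + 879.06 = 1768.5
link = 1829.35/1768.5 = 1.034408
Link Q2 2010→Q3 2010:
ΣP(Q3 2010)Q(Q2 2010) = 2.92×378 + 19.34×56 = 1103.76 + 1083.04 = 2186.8
ΣP(Q2 2010)Q(Q2 2010) = 2.50×378 + 20.65×56 = 945 + 1156.4 = 2101.4
link = 2186.8/2101.4 = 1.040640
Chained index = 100 × 1.034408 × 1.040640 = 107.6446

107.64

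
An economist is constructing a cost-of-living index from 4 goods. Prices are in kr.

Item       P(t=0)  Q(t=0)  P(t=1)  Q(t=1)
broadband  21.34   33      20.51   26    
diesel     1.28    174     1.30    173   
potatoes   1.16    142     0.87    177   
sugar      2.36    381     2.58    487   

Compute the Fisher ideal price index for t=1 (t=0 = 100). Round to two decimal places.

Laspeyres component (base-period weights):
ΣP(t=1)Q(t=0) = 20.51×33 + 1.30×174 + 0.87×142 + 2.58×381 = 676.83 + 226.2 + 123.54 + 982.98 = 2009.55
ΣP(t=0)Q(t=0) = 21.34×33 + 1.28×174 + 1.16×142 + 2.36×381 = 704.22 + 222.72 + 164.72 + 899.16 = 1990.82
L = 2009.55 / 1990.82 × 100 = 100.9408
Paasche component (current-period weights):
ΣP(t=1)Q(t=1) = 20.51×26 + 1.30×173 + 0.87×177 + 2.58×487 = 533.26 + 224.9 + 153.99 + 1256.46 = 2168.61
ΣP(t=0)Q(t=1) = 21.34×26 + 1.28×173 + 1.16×177 + 2.36×487 = 554.84 + 221.44 + 205.32 + 1149.32 = 2130.92
P = 2168.61 / 2130.92 × 100 = 101.7687
Fisher = √(L × P) = √(100.9408 × 101.7687) = 101.3539

101.35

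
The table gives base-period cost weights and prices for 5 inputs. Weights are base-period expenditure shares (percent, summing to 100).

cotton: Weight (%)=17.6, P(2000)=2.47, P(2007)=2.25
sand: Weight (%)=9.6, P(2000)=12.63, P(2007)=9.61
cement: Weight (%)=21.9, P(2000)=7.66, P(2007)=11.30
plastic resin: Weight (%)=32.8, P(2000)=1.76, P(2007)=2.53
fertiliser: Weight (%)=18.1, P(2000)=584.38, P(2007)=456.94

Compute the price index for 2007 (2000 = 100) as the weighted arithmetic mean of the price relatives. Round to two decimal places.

cotton: 17.6 × (2.25/2.47) = 17.6 × 0.910931 = 16.0324
sand: 9.6 × (9.61/12.63) = 9.6 × 0.760887 = 7.3045
cement: 21.9 × (11.30/7.66) = 21.9 × 1.475196 = 32.3068
plastic resin: 32.8 × (2.53/1.76) = 32.8 × 1.437500 = 47.1500
fertiliser: 18.1 × (456.94/584.38) = 18.1 × 0.781923 = 14.1528
Index = Σ wᵢ·(p₁ᵢ/p₀ᵢ) = 16.0324 + 7.3045 + 32.3068 + 47.1500 + 14.1528 = 116.9465

116.95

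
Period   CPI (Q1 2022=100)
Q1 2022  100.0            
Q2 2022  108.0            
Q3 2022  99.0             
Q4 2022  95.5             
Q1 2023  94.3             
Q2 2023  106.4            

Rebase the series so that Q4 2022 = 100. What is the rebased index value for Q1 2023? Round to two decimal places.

Rebased(Q1 2023) = 94.3 / 95.5 × 100 = 98.7435

98.74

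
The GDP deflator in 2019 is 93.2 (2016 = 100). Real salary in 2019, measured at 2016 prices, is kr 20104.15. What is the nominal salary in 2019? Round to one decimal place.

Nominal = Real × (Index/100) = 20104.15 × (93.2/100)
        = 20104.15 × 0.932 = 18737.0678

18737.1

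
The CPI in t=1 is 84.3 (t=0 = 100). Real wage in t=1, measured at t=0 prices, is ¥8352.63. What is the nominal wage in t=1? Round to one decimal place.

Nominal = Real × (Index/100) = 8352.63 × (84.3/100)
        = 8352.63 × 0.843 = 7041.2671

7041.3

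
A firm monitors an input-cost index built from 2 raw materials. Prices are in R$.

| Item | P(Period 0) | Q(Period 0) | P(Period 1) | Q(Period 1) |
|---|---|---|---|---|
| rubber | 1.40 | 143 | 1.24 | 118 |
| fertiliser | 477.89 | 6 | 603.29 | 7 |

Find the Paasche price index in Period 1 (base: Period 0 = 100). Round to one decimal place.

Paasche price index uses current-period quantities as weights.
ΣP(Period 1)·Q(Period 1) = 1.24×118 + 603.29×7 = 146.32 + 4223.03 = 4369.35
ΣP(Period 0)·Q(Period 1) = 1.40×118 + 477.89×7 = 165.2 + 3345.23 = 3510.43
Index = 4369.35 / 3510.43 × 100 = 124.4677

124.5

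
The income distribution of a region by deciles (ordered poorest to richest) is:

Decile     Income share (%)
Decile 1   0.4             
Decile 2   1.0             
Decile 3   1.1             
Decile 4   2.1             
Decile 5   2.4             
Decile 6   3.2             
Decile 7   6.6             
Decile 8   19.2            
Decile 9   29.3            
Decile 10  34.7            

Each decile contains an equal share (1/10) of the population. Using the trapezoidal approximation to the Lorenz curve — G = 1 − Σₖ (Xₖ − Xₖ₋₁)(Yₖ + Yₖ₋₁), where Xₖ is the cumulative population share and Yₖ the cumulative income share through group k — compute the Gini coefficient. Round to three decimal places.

0.612

Cumulative income shares Yₖ: 0.0040, 0.0140, 0.0250, 0.0460, 0.0700, 0.1020, 0.1680, 0.3600, 0.6530, 1.0000
Σ (Xₖ−Xₖ₋₁)(Yₖ+Yₖ₋₁) = (1/10)(0.0040+0.0000) + (1/10)(0.0140+0.0040) + (1/10)(0.0250+0.0140) + (1/10)(0.0460+0.0250) + (1/10)(0.0700+0.0460) + (1/10)(0.1020+0.0700) + (1/10)(0.1680+0.1020) + (1/10)(0.3600+0.1680) + (1/10)(0.6530+0.3600) + (1/10)(1.0000+0.6530)
  = 0.0004 + 0.0018 + 0.0039 + 0.0071 + 0.0116 + 0.0172 + 0.0270 + 0.0528 + 0.1013 + 0.1653 = 0.3884
G = 1 − 0.3884 = 0.6116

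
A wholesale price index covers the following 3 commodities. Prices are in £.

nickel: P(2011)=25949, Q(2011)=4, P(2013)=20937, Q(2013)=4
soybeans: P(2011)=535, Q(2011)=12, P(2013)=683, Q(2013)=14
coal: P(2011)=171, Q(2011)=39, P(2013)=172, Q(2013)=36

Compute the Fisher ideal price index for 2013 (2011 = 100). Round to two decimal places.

84.56

Laspeyres component (base-period weights):
ΣP(2013)Q(2011) = 20937×4 + 683×12 + 172×39 = 83748 + 8196 + 6708 = 98652
ΣP(2011)Q(2011) = 25949×4 + 535×12 + 171×39 = 103796 + 6420 + 6669 = 116885
L = 98652 / 116885 × 100 = 84.4009
Paasche component (current-period weights):
ΣP(2013)Q(2013) = 20937×4 + 683×14 + 172×36 = 83748 + 9562 + 6192 = 99502
ΣP(2011)Q(2013) = 25949×4 + 535×14 + 171×36 = 103796 + 7490 + 6156 = 117442
P = 99502 / 117442 × 100 = 84.7244
Fisher = √(L × P) = √(84.4009 × 84.7244) = 84.5625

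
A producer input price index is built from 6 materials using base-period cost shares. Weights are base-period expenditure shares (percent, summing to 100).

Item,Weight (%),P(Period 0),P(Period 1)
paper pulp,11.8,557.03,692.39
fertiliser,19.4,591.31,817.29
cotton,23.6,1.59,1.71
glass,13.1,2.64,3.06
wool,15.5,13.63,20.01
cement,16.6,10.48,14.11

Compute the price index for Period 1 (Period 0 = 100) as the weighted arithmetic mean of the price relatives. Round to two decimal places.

127.15

paper pulp: 11.8 × (692.39/557.03) = 11.8 × 1.243003 = 14.6674
fertiliser: 19.4 × (817.29/591.31) = 19.4 × 1.382168 = 26.8141
cotton: 23.6 × (1.71/1.59) = 23.6 × 1.075472 = 25.3811
glass: 13.1 × (3.06/2.64) = 13.1 × 1.159091 = 15.1841
wool: 15.5 × (20.01/13.63) = 15.5 × 1.468085 = 22.7553
cement: 16.6 × (14.11/10.48) = 16.6 × 1.346374 = 22.3498
Index = Σ wᵢ·(p₁ᵢ/p₀ᵢ) = 14.6674 + 26.8141 + 25.3811 + 15.1841 + 22.7553 + 22.3498 = 127.1519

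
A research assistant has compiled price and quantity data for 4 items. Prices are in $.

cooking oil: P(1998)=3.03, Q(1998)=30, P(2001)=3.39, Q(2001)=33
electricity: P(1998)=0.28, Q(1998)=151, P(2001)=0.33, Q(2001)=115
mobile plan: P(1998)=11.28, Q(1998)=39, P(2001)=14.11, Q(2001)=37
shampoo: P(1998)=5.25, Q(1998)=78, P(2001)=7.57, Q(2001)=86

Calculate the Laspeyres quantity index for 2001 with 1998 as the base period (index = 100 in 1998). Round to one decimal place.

Laspeyres quantity index uses base-period prices as weights.
ΣP(1998)·Q(2001) = 3.03×33 + 0.28×115 + 11.28×37 + 5.25×86 = 99.99 + 32.2 + 417.36 + 451.5 = 1001.05
ΣP(1998)·Q(1998) = 3.03×30 + 0.28×151 + 11.28×39 + 5.25×78 = 90.9 + 42.28 + 439.92 + 409.5 = 982.6
Index = 1001.05 / 982.6 × 100 = 101.8777

101.9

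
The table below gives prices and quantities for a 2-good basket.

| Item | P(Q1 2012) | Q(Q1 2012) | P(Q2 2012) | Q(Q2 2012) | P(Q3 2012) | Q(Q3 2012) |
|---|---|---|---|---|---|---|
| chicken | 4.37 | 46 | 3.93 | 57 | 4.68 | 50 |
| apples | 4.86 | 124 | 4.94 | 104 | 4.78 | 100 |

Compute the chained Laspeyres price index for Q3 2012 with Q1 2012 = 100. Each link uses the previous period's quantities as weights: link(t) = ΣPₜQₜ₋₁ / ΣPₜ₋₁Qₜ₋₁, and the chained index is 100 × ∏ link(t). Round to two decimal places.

Link Q1 2012→Q2 2012:
ΣP(Q2 2012)Q(Q1 2012) = 3.93×46 + 4.94×124 = 180.78 + 612.56 = 793.34
ΣP(Q1 2012)Q(Q1 2012) = 4.37×46 + 4.86×124 = 201.02 + 602.64 = 803.66
link = 793.34/803.66 = 0.987159
Link Q2 2012→Q3 2012:
ΣP(Q3 2012)Q(Q2 2012) = 4.68×57 + 4.78×104 = 266.76 + 497.12 = 763.88
ΣP(Q2 2012)Q(Q2 2012) = 3.93×57 + 4.94×104 = 224.01 + 513.76 = 737.77
link = 763.88/737.77 = 1.035390
Chained index = 100 × 0.987159 × 1.035390 = 102.2095

102.21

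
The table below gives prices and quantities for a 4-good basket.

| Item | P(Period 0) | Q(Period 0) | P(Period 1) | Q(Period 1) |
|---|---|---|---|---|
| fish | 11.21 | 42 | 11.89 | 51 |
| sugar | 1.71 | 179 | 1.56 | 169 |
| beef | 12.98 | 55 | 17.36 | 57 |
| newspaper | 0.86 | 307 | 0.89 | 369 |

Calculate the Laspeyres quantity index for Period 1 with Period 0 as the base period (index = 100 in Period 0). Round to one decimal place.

Laspeyres quantity index uses base-period prices as weights.
ΣP(Period 0)·Q(Period 1) = 11.21×51 + 1.71×169 + 12.98×57 + 0.86×369 = 571.71 + 288.99 + 739.86 + 317.34 = 1917.9
ΣP(Period 0)·Q(Period 0) = 11.21×42 + 1.71×179 + 12.98×55 + 0.86×307 = 470.82 + 306.09 + 713.9 + 264.02 = 1754.83
Index = 1917.9 / 1754.83 × 100 = 109.2926

109.3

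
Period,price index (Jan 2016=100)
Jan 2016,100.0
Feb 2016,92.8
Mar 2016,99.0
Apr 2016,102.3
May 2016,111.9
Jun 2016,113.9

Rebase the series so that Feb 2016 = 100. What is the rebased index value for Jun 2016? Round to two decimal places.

Rebased(Jun 2016) = 113.9 / 92.8 × 100 = 122.7371

122.74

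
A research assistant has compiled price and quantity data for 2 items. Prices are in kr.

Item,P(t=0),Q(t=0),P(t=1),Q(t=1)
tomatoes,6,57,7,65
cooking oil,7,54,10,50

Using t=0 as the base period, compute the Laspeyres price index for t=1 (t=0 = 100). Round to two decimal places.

130.42

Laspeyres price index uses base-period quantities as weights.
ΣP(t=1)·Q(t=0) = 7×57 + 10×54 = 399 + 540 = 939
ΣP(t=0)·Q(t=0) = 6×57 + 7×54 = 342 + 378 = 720
Index = 939 / 720 × 100 = 130.4167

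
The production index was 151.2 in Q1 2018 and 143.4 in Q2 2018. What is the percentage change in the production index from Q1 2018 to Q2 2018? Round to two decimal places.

Change = (143.4 − 151.2) / 151.2 × 100
       = -7.8 / 151.2 × 100 = -5.1587%

-5.16%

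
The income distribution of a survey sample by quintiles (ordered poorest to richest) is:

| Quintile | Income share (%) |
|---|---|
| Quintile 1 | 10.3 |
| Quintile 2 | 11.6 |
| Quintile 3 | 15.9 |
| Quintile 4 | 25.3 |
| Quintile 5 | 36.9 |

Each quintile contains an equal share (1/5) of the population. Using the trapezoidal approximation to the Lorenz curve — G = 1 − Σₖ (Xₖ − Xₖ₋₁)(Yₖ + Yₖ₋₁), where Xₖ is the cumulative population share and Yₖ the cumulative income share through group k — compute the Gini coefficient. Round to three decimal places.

0.268

Cumulative income shares Yₖ: 0.1030, 0.2190, 0.3780, 0.6310, 1.0000
Σ (Xₖ−Xₖ₋₁)(Yₖ+Yₖ₋₁) = (1/5)(0.1030+0.0000) + (1/5)(0.2190+0.1030) + (1/5)(0.3780+0.2190) + (1/5)(0.6310+0.3780) + (1/5)(1.0000+0.6310)
  = 0.0206 + 0.0644 + 0.1194 + 0.2018 + 0.3262 = 0.7324
G = 1 − 0.7324 = 0.2676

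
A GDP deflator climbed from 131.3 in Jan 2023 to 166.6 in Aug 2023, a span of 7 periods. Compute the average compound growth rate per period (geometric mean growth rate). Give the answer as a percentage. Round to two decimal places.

Growth factor = (166.6/131.3)^(1/7) = (1.268850)^(1/7) = 1.034601
Growth rate = 1.034601 − 1 = 0.034601 = 3.4601%

3.46%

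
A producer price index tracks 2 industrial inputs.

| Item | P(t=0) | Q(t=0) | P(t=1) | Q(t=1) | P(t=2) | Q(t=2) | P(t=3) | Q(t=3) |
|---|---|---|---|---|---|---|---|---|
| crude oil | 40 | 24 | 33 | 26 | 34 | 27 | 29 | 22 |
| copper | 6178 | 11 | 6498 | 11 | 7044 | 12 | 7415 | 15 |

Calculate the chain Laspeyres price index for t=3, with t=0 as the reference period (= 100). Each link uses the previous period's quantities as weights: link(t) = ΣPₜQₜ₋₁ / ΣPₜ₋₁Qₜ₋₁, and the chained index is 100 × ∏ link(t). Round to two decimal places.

119.35

Link t=0→t=1:
ΣP(t=1)Q(t=0) = 33×24 + 6498×11 = 792 + 71478 = 72270
ΣP(t=0)Q(t=0) = 40×24 + 6178×11 = 960 + 67958 = 68918
link = 72270/68918 = 1.048638
Link t=1→t=2:
ΣP(t=2)Q(t=1) = 34×26 + 7044×11 = 884 + 77484 = 78368
ΣP(t=1)Q(t=1) = 33×26 + 6498×11 = 858 + 71478 = 72336
link = 78368/72336 = 1.083389
Link t=2→t=3:
ΣP(t=3)Q(t=2) = 29×27 + 7415×12 = 783 + 88980 = 89763
ΣP(t=2)Q(t=2) = 34×27 + 7044×12 = 918 + 84528 = 85446
link = 89763/85446 = 1.050523
Chained index = 100 × 1.048638 × 1.083389 × 1.050523 = 119.3480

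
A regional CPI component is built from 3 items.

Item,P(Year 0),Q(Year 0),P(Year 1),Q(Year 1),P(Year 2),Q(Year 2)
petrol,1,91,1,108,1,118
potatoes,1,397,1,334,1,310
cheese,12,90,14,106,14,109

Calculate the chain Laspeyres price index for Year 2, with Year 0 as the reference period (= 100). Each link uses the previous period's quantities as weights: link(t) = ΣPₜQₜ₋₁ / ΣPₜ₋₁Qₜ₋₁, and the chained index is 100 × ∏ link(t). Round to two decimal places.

Link Year 0→Year 1:
ΣP(Year 1)Q(Year 0) = 1×91 + 1×397 + 14×90 = 91 + 397 + 1260 = 1748
ΣP(Year 0)Q(Year 0) = 1×91 + 1×397 + 12×90 = 91 + 397 + 1080 = 1568
link = 1748/1568 = 1.114796
Link Year 1→Year 2:
ΣP(Year 2)Q(Year 1) = 1×108 + 1×334 + 14×106 = 108 + 334 + 1484 = 1926
ΣP(Year 1)Q(Year 1) = 1×108 + 1×334 + 14×106 = 108 + 334 + 1484 = 1926
link = 1926/1926 = 1.000000
Chained index = 100 × 1.114796 × 1.000000 = 111.4796

111.48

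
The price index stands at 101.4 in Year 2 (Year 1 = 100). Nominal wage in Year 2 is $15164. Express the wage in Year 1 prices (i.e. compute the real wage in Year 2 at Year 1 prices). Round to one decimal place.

14954.6

Real = Nominal ÷ (Index/100) = 15164 ÷ (101.4/100)
     = 15164 ÷ 1.014 = 14954.6351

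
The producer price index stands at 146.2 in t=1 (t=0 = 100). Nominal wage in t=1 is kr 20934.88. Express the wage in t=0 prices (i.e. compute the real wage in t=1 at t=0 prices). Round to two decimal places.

14319.34

Real = Nominal ÷ (Index/100) = 20934.88 ÷ (146.2/100)
     = 20934.88 ÷ 1.462 = 14319.3434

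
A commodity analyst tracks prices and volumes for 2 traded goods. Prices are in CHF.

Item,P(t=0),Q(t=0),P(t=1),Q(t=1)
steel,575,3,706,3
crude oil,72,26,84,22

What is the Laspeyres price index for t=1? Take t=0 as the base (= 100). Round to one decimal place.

Laspeyres price index uses base-period quantities as weights.
ΣP(t=1)·Q(t=0) = 706×3 + 84×26 = 2118 + 2184 = 4302
ΣP(t=0)·Q(t=0) = 575×3 + 72×26 = 1725 + 1872 = 3597
Index = 4302 / 3597 × 100 = 119.5997

119.6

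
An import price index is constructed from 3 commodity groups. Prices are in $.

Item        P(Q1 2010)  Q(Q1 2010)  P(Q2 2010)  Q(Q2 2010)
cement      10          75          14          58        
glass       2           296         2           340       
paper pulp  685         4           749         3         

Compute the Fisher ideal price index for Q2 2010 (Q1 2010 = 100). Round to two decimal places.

113.20

Laspeyres component (base-period weights):
ΣP(Q2 2010)Q(Q1 2010) = 14×75 + 2×296 + 749×4 = 1050 + 592 + 2996 = 4638
ΣP(Q1 2010)Q(Q1 2010) = 10×75 + 2×296 + 685×4 = 750 + 592 + 2740 = 4082
L = 4638 / 4082 × 100 = 113.6208
Paasche component (current-period weights):
ΣP(Q2 2010)Q(Q2 2010) = 14×58 + 2×340 + 749×3 = 812 + 680 + 2247 = 3739
ΣP(Q1 2010)Q(Q2 2010) = 10×58 + 2×340 + 685×3 = 580 + 680 + 2055 = 3315
P = 3739 / 3315 × 100 = 112.7903
Fisher = √(L × P) = √(113.6208 × 112.7903) = 113.2048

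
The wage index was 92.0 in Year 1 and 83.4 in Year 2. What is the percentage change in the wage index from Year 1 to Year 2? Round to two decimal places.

Change = (83.4 − 92.0) / 92.0 × 100
       = -8.6 / 92.0 × 100 = -9.3478%

-9.35%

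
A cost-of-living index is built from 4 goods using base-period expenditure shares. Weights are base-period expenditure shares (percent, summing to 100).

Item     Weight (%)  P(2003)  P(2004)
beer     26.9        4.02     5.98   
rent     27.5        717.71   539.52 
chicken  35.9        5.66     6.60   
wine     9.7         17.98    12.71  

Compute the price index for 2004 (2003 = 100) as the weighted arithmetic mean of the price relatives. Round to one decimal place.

109.4

beer: 26.9 × (5.98/4.02) = 26.9 × 1.487562 = 40.0154
rent: 27.5 × (539.52/717.71) = 27.5 × 0.751724 = 20.6724
chicken: 35.9 × (6.60/5.66) = 35.9 × 1.166078 = 41.8622
wine: 9.7 × (12.71/17.98) = 9.7 × 0.706897 = 6.8569
Index = Σ wᵢ·(p₁ᵢ/p₀ᵢ) = 40.0154 + 20.6724 + 41.8622 + 6.8569 = 109.4069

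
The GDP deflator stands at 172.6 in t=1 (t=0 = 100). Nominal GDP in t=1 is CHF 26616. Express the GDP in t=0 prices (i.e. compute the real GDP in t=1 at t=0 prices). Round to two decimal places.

Real = Nominal ÷ (Index/100) = 26616 ÷ (172.6/100)
     = 26616 ÷ 1.726 = 15420.6257

15420.63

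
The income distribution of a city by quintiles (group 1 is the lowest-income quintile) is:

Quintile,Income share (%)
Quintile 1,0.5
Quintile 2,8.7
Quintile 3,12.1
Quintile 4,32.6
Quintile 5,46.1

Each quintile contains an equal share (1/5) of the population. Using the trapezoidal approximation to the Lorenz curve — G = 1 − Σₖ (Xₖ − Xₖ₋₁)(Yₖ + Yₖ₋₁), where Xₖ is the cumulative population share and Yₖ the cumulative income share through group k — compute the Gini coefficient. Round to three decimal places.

Cumulative income shares Yₖ: 0.0050, 0.0920, 0.2130, 0.5390, 1.0000
Σ (Xₖ−Xₖ₋₁)(Yₖ+Yₖ₋₁) = (1/5)(0.0050+0.0000) + (1/5)(0.0920+0.0050) + (1/5)(0.2130+0.0920) + (1/5)(0.5390+0.2130) + (1/5)(1.0000+0.5390)
  = 0.0010 + 0.0194 + 0.0610 + 0.1504 + 0.3078 = 0.5396
G = 1 − 0.5396 = 0.4604

0.460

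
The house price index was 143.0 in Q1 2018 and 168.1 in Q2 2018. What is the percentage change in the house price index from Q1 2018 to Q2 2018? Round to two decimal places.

Change = (168.1 − 143.0) / 143.0 × 100
       = 25.1 / 143.0 × 100 = 17.5524%

17.55%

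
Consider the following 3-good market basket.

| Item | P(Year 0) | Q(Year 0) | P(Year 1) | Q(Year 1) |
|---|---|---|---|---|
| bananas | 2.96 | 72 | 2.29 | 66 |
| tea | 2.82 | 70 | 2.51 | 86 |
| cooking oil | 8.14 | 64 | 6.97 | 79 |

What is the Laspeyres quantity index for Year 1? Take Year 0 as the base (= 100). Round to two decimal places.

116.05

Laspeyres quantity index uses base-period prices as weights.
ΣP(Year 0)·Q(Year 1) = 2.96×66 + 2.82×86 + 8.14×79 = 195.36 + 242.52 + 643.06 = 1080.94
ΣP(Year 0)·Q(Year 0) = 2.96×72 + 2.82×70 + 8.14×64 = 213.12 + 197.4 + 520.96 = 931.48
Index = 1080.94 / 931.48 × 100 = 116.0454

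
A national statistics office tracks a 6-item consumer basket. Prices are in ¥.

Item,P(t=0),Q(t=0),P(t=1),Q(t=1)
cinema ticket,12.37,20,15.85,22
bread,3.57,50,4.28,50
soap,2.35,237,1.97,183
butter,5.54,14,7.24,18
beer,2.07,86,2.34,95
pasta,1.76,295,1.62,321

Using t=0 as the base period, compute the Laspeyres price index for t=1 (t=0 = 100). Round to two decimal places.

Laspeyres price index uses base-period quantities as weights.
ΣP(t=1)·Q(t=0) = 15.85×20 + 4.28×50 + 1.97×237 + 7.24×14 + 2.34×86 + 1.62×295 = 317 + 214 + 466.89 + 101.36 + 201.24 + 477.9 = 1778.39
ΣP(t=0)·Q(t=0) = 12.37×20 + 3.57×50 + 2.35×237 + 5.54×14 + 2.07×86 + 1.76×295 = 247.4 + 178.5 + 556.95 + 77.56 + 178.02 + 519.2 = 1757.63
Index = 1778.39 / 1757.63 × 100 = 101.1811

101.18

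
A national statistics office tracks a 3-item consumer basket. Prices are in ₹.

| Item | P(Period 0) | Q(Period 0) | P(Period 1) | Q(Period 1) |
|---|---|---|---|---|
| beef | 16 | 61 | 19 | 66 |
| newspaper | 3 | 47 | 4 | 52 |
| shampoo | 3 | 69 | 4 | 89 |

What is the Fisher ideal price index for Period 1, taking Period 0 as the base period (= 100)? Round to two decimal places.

122.75

Laspeyres component (base-period weights):
ΣP(Period 1)Q(Period 0) = 19×61 + 4×47 + 4×69 = 1159 + 188 + 276 = 1623
ΣP(Period 0)Q(Period 0) = 16×61 + 3×47 + 3×69 = 976 + 141 + 207 = 1324
L = 1623 / 1324 × 100 = 122.5831
Paasche component (current-period weights):
ΣP(Period 1)Q(Period 1) = 19×66 + 4×52 + 4×89 = 1254 + 208 + 356 = 1818
ΣP(Period 0)Q(Period 1) = 16×66 + 3×52 + 3×89 = 1056 + 156 + 267 = 1479
P = 1818 / 1479 × 100 = 122.9209
Fisher = √(L × P) = √(122.5831 × 122.9209) = 122.7519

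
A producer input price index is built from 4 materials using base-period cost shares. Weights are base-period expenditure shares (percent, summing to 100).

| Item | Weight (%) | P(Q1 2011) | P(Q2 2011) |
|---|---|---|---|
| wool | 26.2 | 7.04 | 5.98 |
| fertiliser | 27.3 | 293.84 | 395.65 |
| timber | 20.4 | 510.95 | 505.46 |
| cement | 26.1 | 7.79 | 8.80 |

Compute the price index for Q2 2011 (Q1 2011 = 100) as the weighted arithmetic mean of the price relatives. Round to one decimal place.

108.7

wool: 26.2 × (5.98/7.04) = 26.2 × 0.849432 = 22.2551
fertiliser: 27.3 × (395.65/293.84) = 27.3 × 1.346481 = 36.7589
timber: 20.4 × (505.46/510.95) = 20.4 × 0.989255 = 20.1808
cement: 26.1 × (8.80/7.79) = 26.1 × 1.129653 = 29.4840
Index = Σ wᵢ·(p₁ᵢ/p₀ᵢ) = 22.2551 + 36.7589 + 20.1808 + 29.4840 = 108.6788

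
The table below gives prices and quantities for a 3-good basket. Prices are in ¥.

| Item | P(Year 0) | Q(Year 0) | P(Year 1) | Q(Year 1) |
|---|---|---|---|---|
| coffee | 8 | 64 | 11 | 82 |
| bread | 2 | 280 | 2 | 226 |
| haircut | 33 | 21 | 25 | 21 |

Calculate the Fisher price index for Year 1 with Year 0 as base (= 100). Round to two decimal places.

102.83

Laspeyres component (base-period weights):
ΣP(Year 1)Q(Year 0) = 11×64 + 2×280 + 25×21 = 704 + 560 + 525 = 1789
ΣP(Year 0)Q(Year 0) = 8×64 + 2×280 + 33×21 = 512 + 560 + 693 = 1765
L = 1789 / 1765 × 100 = 101.3598
Paasche component (current-period weights):
ΣP(Year 1)Q(Year 1) = 11×82 + 2×226 + 25×21 = 902 + 452 + 525 = 1879
ΣP(Year 0)Q(Year 1) = 8×82 + 2×226 + 33×21 = 656 + 452 + 693 = 1801
P = 1879 / 1801 × 100 = 104.3309
Fisher = √(L × P) = √(101.3598 × 104.3309) = 102.8346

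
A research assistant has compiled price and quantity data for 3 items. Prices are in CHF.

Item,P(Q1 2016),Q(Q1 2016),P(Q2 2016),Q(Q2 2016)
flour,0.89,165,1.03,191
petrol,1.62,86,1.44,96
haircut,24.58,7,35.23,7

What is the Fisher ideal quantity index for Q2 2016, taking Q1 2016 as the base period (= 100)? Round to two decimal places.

108.10

Laspeyres component (base-period weights):
ΣP(Q1 2016)Q(Q2 2016) = 0.89×191 + 1.62×96 + 24.58×7 = 169.99 + 155.52 + 172.06 = 497.57
ΣP(Q1 2016)Q(Q1 2016) = 0.89×165 + 1.62×86 + 24.58×7 = 146.85 + 139.32 + 172.06 = 458.23
L = 497.57 / 458.23 × 100 = 108.5852
Paasche component (current-period weights):
ΣP(Q2 2016)Q(Q2 2016) = 1.03×191 + 1.44×96 + 35.23×7 = 196.73 + 138.24 + 246.61 = 581.58
ΣP(Q2 2016)Q(Q1 2016) = 1.03×165 + 1.44×86 + 35.23×7 = 169.95 + 123.84 + 246.61 = 540.4
P = 581.58 / 540.4 × 100 = 107.6203
Fisher = √(L × P) = √(108.5852 × 107.6203) = 108.1017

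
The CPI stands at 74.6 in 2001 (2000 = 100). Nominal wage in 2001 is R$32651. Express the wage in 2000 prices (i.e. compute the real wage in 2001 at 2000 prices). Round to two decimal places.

43768.10

Real = Nominal ÷ (Index/100) = 32651 ÷ (74.6/100)
     = 32651 ÷ 0.746 = 43768.0965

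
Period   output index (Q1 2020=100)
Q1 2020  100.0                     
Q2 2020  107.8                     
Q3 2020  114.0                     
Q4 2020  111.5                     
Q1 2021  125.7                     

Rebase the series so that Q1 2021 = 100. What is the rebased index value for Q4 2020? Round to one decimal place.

Rebased(Q4 2020) = 111.5 / 125.7 × 100 = 88.7033

88.7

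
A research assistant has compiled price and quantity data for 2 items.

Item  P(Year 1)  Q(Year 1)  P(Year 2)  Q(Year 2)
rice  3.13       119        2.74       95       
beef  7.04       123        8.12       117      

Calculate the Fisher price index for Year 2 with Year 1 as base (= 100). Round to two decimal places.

107.47

Laspeyres component (base-period weights):
ΣP(Year 2)Q(Year 1) = 2.74×119 + 8.12×123 = 326.06 + 998.76 = 1324.82
ΣP(Year 1)Q(Year 1) = 3.13×119 + 7.04×123 = 372.47 + 865.92 = 1238.39
L = 1324.82 / 1238.39 × 100 = 106.9792
Paasche component (current-period weights):
ΣP(Year 2)Q(Year 2) = 2.74×95 + 8.12×117 = 260.3 + 950.04 = 1210.34
ΣP(Year 1)Q(Year 2) = 3.13×95 + 7.04×117 = 297.35 + 823.68 = 1121.03
P = 1210.34 / 1121.03 × 100 = 107.9668
Fisher = √(L × P) = √(106.9792 × 107.9668) = 107.4719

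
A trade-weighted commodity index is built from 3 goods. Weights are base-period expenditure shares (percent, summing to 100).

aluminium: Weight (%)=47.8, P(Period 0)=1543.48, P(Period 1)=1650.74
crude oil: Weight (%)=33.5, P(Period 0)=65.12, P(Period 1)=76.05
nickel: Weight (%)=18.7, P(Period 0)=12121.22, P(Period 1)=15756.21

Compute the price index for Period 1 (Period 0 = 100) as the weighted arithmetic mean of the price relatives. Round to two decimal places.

114.55

aluminium: 47.8 × (1650.74/1543.48) = 47.8 × 1.069492 = 51.1217
crude oil: 33.5 × (76.05/65.12) = 33.5 × 1.167844 = 39.1228
nickel: 18.7 × (15756.21/12121.22) = 18.7 × 1.299886 = 24.3079
Index = Σ wᵢ·(p₁ᵢ/p₀ᵢ) = 51.1217 + 39.1228 + 24.3079 = 114.5524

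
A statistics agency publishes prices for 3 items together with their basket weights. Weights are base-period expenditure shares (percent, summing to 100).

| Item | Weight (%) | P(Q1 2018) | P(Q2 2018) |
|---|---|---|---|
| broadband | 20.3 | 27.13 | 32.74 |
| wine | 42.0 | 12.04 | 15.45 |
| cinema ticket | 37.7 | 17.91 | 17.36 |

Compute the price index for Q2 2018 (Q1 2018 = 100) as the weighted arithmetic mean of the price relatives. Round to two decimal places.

114.94

broadband: 20.3 × (32.74/27.13) = 20.3 × 1.206782 = 24.4977
wine: 42.0 × (15.45/12.04) = 42.0 × 1.283223 = 53.8953
cinema ticket: 37.7 × (17.36/17.91) = 37.7 × 0.969291 = 36.5423
Index = Σ wᵢ·(p₁ᵢ/p₀ᵢ) = 24.4977 + 53.8953 + 36.5423 = 114.9353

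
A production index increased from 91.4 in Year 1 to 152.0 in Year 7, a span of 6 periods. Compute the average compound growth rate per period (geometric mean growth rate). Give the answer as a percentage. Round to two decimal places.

8.85%

Growth factor = (152.0/91.4)^(1/6) = (1.663020)^(1/6) = 1.088469
Growth rate = 1.088469 − 1 = 0.088469 = 8.8469%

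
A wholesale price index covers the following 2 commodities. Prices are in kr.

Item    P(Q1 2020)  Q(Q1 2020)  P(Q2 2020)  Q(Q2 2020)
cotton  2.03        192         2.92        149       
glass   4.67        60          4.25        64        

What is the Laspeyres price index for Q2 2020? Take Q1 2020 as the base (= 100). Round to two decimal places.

121.74

Laspeyres price index uses base-period quantities as weights.
ΣP(Q2 2020)·Q(Q1 2020) = 2.92×192 + 4.25×60 = 560.64 + 255 = 815.64
ΣP(Q1 2020)·Q(Q1 2020) = 2.03×192 + 4.67×60 = 389.76 + 280.2 = 669.96
Index = 815.64 / 669.96 × 100 = 121.7446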